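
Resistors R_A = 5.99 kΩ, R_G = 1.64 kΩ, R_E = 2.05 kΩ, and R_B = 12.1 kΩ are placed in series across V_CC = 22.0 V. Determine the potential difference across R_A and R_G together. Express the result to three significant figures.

Series total: ΣR = 5.99 + 1.64 + 2.05 + 12.1 = 21.78 kΩ.
R_{R_A..R_G} = 5.99 + 1.64 = 7.630 kΩ.
Voltage divider: V = V_CC · (7.630 / 21.78) = 22.0 × 0.3503 = 7.707 V.

V ≈ 7.71 V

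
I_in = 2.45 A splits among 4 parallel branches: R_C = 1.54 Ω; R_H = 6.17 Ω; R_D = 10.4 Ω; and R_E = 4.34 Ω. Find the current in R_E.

I ≈ 0.496 A

Total conductance ΣG = 1/1.54 + 1/6.17 + 1/10.4 + 1/4.34 = 1.138 (units of 1/Ω).
Current divider: I(R_E) = I_in · G_k/ΣG = 2.45 × (0.2304/1.138) = 2.45 × 0.2025 = 0.4961 A.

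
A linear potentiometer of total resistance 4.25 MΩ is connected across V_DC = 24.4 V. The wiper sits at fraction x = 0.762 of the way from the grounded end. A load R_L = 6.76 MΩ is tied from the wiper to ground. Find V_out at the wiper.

Split the track: R_lower = x·R_p = 3.239 MΩ, R_upper = (1−x)·R_p = 1.011 MΩ.
Lower segment in parallel with the load: 3.239 ‖ 6.76 = 2.190 MΩ.
Then V_out = V_DC · 2.190/(1.011 + 2.190) = 16.69 V.
(Unloaded: V_out = x·V_DC = 18.6 V.)

V_out ≈ 16.7 V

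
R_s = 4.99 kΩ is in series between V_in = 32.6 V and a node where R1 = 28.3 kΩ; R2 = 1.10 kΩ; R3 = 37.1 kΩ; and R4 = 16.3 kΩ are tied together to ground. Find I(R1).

I ≈ 0.187 mA

Combine the parallel branches: R_p = (1/28.3 + 1/1.10 + 1/37.1 + 1/16.3)⁻¹ = 0.9683 kΩ.
V_A by voltage divider: V_A = 32.6 × 0.9683/(4.99 + 0.9683) = 5.298 V.
I(R1) = V_A / R1 = 5.298/28.3 = 0.1872 mA.
(Equivalently: I_total = 5.471 mA, then current-divider fraction G_k/ΣG = 0.03422.)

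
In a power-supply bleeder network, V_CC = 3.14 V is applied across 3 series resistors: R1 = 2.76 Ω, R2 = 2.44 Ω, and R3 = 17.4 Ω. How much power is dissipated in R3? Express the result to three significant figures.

ΣR = 22.60 Ω → I = 3.14/22.60 = 0.1389 A.
V(R3) = I·R = 2.418 V; P = V·I = 2.418 × 0.1389 = 0.3359 W.

P ≈ 0.336 W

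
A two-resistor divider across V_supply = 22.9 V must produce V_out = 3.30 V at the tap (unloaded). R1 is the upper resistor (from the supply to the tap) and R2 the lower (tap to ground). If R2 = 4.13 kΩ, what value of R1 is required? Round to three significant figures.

V_out/V_supply = R2/(R1+R2) = 0.1441.
So R1 = R2 · (V_supply/V_out − 1) = 4.13 × (22.9/3.30 − 1) = 4.13 × 5.939 = 24.53 kΩ.

R1 ≈ 24.5 kΩ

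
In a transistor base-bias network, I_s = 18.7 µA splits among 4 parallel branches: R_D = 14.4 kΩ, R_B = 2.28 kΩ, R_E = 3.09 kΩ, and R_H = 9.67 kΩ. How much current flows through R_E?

ΣG = 1/14.4 + 1/2.28 + 1/3.09 + 1/9.67 = 0.9351.
R_E takes the fraction G_k/ΣG = 0.3236/0.9351 = 0.3461, so I = 18.7 × 0.3461 = 6.472 µA.

I ≈ 6.47 µA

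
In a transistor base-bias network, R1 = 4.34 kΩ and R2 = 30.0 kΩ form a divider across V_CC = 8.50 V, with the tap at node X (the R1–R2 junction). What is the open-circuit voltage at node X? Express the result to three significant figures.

V_th is the unloaded tap voltage: V_CC · R2/(R1+R2) = 8.50 × 0.8736 = 7.426 V.

V_th ≈ 7.43 V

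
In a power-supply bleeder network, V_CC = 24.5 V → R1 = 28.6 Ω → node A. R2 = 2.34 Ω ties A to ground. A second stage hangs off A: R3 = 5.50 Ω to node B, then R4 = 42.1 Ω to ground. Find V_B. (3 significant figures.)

Looking into the second stage from A: R3 + R4 = 47.60 Ω appears in parallel with R2.
R2 ‖ (R3+R4) = 2.230 Ω.
V_A = 24.5 × 2.230/(28.6 + 2.230) = 1.772 V.
Stage 2 is unloaded, so V_B = V_A · R4/(R3+R4) = 1.772 × 42.1/47.60 = 1.568 V.

V_B ≈ 1.57 V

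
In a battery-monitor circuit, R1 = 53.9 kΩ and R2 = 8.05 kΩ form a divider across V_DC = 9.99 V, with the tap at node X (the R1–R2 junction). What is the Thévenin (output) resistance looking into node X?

Looking into X with the source shorted: R_th = R1·R2/(R1+R2) = 53.90 × 8.05/61.95 = 7.004 kΩ.

R_th ≈ 7.00 kΩ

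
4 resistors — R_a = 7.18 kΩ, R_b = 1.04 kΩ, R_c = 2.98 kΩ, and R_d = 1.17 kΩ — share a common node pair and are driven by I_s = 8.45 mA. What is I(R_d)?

I ≈ 3.15 mA

ΣG = 1/7.18 + 1/1.04 + 1/2.98 + 1/1.17 = 2.291.
By the current-divider rule, I = I_s · G_k/ΣG = 8.45 × 0.3731 = 3.152 mA.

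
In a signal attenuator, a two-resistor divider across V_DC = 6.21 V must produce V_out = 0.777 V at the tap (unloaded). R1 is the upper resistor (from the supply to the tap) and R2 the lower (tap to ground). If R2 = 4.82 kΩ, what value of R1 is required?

V_out/V_DC = R2/(R1+R2) = 0.1251.
So R1 = R2 · (V_DC/V_out − 1) = 4.82 × (6.21/0.777 − 1) = 4.82 × 6.992 = 33.70 kΩ.

R1 ≈ 33.7 kΩ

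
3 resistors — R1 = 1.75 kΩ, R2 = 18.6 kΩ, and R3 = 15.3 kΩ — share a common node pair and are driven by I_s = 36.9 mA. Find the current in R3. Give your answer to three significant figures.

I ≈ 3.49 mA

Conductances: ΣG = 1/1.75 + 1/18.6 + 1/15.3 = 0.6906 (1/kΩ).
By the current-divider rule, I = I_s · G_k/ΣG = 36.9 × 0.09465 = 3.493 mA.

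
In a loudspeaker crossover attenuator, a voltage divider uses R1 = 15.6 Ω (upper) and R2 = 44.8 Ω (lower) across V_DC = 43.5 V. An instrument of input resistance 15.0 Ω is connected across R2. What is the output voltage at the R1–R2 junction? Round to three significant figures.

The load sits in parallel with R2, giving an effective lower resistance R2' = R2·R_L/(R2+R_L) = 11.24 Ω.
Now apply the divider: V_out = 43.5 × 0.4187 = 18.21 V.

V_out ≈ 18.2 V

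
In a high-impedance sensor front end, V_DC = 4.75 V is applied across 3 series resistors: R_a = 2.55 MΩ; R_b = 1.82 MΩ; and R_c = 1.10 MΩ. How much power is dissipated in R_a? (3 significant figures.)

Series current I = V_DC/ΣR = 4.75/5.470 = 0.8684 µA.
V(R_a) = I·R = 2.214 V; P = V·I = 2.214 × 0.8684 = 1.923 µW.

P ≈ 1.92 µW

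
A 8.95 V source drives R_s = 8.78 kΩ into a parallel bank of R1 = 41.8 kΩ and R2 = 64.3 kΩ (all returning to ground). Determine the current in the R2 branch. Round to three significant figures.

Parallel bank: R_p = 1/(1/41.8 + 1/64.3) = 25.33 kΩ.
Node voltage V_A = V_DC · R_p/(R_s + R_p) = 8.95 × 0.7426 = 6.646 V.
I(R2) = V_A / R2 = 6.646/64.3 = 0.1034 mA.

I ≈ 0.103 mA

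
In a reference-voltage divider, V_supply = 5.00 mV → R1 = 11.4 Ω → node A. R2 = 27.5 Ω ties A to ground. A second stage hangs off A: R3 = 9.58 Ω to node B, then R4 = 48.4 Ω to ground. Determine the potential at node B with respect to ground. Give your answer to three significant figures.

Looking into the second stage from A: R3 + R4 = 57.98 Ω appears in parallel with R2.
Effective lower resistance at A: R2 ‖ 57.98 = 18.65 Ω.
First divider: V_A = V_supply · 18.65/(11.4 + 18.65) = 3.103 mV.
V_B = V_A × 0.8348 = 2.591 mV.

V_B ≈ 2.59 mV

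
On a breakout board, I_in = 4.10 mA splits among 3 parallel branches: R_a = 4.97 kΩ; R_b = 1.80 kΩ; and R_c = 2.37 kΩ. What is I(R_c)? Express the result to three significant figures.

Total conductance ΣG = 1/4.97 + 1/1.80 + 1/2.37 = 1.179 (units of 1/kΩ).
R_c takes the fraction G_k/ΣG = 0.4219/1.179 = 0.3580, so I = 4.10 × 0.3580 = 1.468 mA.

I ≈ 1.47 mA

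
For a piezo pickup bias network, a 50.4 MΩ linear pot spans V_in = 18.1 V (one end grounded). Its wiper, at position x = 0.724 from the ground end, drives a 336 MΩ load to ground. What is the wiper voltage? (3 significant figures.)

V_out ≈ 12.7 V

The pot divides into 13.91 MΩ above the wiper and 36.49 MΩ below.
Lower segment in parallel with the load: 36.49 ‖ 336 = 32.92 MΩ.
Loaded-divider output: V_out = 18.1 × 0.7029 = 12.72 V.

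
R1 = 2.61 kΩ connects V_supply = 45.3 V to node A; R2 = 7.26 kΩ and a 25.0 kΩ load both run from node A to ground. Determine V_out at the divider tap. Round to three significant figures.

V_out ≈ 30.9 V

First combine the lower leg with the load: R2 ‖ R_L = 5.626 kΩ.
Then V_out = V_supply · R2'/(R1 + R2') = 45.3 × 5.626/8.236 = 30.94 V.
(Unloaded it would be 33.3 V; the load pulls it down.)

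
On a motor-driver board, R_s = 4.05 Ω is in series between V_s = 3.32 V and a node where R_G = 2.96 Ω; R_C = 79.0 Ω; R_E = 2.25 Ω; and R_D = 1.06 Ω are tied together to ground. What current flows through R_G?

Equivalent of the parallel group: R_p = 0.5753 Ω.
Node voltage V_A = V_s · R_p/(R_s + R_p) = 3.32 × 0.1244 = 0.4129 V.
Branch current I = V_A/R_G = 0.4129/2.96 = 0.1395 A.
(Equivalently: I_total = 0.7178 A, then current-divider fraction G_k/ΣG = 0.1943.)

I ≈ 0.140 A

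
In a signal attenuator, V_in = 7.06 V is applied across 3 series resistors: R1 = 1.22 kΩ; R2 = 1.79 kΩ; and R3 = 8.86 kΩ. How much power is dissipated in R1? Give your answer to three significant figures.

P ≈ 0.432 mW

Series current I = V_in/ΣR = 7.06/11.87 = 0.5948 mA.
P(R1) = I²·R1 = (0.5948)² × 1.22 = 0.4316 mW.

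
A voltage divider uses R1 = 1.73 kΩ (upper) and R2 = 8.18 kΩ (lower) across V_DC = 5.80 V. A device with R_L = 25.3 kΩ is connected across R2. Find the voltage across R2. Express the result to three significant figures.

V_out ≈ 4.53 V

R2 ‖ R_L = (8.18 × 25.3)/(8.18 + 25.3) = 6.181 kΩ.
Voltage divider with the loaded lower leg: V_out = 5.80 × 6.181/(1.73 + 6.181) = 5.80 × 0.7813 = 4.532 V.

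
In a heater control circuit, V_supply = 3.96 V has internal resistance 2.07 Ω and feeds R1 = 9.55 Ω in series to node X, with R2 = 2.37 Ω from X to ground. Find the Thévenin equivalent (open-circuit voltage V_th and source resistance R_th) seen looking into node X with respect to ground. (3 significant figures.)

V_th ≈ 0.671 V, R_th ≈ 1.97 Ω

R1' = 2.07 + 9.55 = 11.62 Ω (source resistance + R1).
V_th is the unloaded tap voltage: V_supply · R2/(R1'+R2) = 3.96 × 0.1694 = 0.6709 V.
With V_supply suppressed (replaced by a short), R_th = R1' ‖ R2 = (11.62 × 2.37)/(11.62 + 2.37) = 1.969 Ω.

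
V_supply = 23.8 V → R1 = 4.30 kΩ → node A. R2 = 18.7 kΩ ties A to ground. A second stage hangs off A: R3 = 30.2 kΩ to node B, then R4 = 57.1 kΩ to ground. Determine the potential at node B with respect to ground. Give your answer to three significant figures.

V_B ≈ 12.2 V

Node A sees R2 in parallel with the series input of stage 2, R3 + R4 = 87.30 kΩ.
R2 ‖ (R3+R4) = 15.40 kΩ.
So V_A = 23.8 × 0.7817 = 18.61 V.
Stage 2 is unloaded, so V_B = V_A · R4/(R3+R4) = 18.61 × 57.1/87.30 = 12.17 V.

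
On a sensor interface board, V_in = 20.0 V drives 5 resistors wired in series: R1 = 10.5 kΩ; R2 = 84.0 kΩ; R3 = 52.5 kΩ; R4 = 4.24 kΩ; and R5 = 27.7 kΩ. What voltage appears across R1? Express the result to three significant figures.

ΣR = 10.5 + 84.0 + 52.5 + 4.24 + 27.7 = 178.9 kΩ.
By the voltage-divider rule, V = 20.0 × 10.50/178.9 = 1.174 V.

V ≈ 1.17 V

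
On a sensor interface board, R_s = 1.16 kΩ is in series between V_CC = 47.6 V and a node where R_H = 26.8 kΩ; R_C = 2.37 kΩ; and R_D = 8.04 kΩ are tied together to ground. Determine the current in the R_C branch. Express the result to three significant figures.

I ≈ 12.0 mA

Parallel bank: R_p = 1/(1/26.8 + 1/2.37 + 1/8.04) = 1.713 kΩ.
V_A = 47.6 × 1.713/2.873 = 28.38 V.
I(R_C) = V_A / R_C = 28.38/2.37 = 11.98 mA.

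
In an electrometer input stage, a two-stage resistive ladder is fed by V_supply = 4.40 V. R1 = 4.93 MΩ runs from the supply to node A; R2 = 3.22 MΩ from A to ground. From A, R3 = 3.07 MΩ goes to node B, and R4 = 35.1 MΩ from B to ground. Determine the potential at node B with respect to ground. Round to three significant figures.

Looking into the second stage from A: R3 + R4 = 38.17 MΩ appears in parallel with R2.
Effective lower resistance at A: R2 ‖ 38.17 = 2.969 MΩ.
V_A = 4.40 × 2.969/(4.93 + 2.969) = 1.654 V.
Stage 2 is unloaded, so V_B = V_A · R4/(R3+R4) = 1.654 × 35.1/38.17 = 1.521 V.

V_B ≈ 1.52 V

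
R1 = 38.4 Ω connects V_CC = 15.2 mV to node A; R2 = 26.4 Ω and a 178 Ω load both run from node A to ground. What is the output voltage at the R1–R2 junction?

R2 ‖ R_L = (26.4 × 178)/(26.4 + 178) = 22.99 Ω.
Voltage divider with the loaded lower leg: V_out = 15.2 × 22.99/(38.4 + 22.99) = 15.2 × 0.3745 = 5.692 mV.
(Unloaded it would be 6.19 mV; the load pulls it down.)

V_out ≈ 5.69 mV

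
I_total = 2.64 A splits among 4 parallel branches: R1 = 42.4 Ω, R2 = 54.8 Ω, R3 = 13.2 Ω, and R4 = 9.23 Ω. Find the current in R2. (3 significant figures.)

ΣG = 1/42.4 + 1/54.8 + 1/13.2 + 1/9.23 = 0.2259.
R2 takes the fraction G_k/ΣG = 0.01825/0.2259 = 0.08077, so I = 2.64 × 0.08077 = 0.2132 A.

I ≈ 0.213 A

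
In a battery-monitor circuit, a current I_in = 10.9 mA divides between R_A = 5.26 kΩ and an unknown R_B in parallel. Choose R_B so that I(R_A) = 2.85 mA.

R_B ≈ 1.86 kΩ

The fraction through R_A equals R_B/(R_A+R_B).
2.85/10.9 = R_B/(R_A + R_B) → R_B = R_A · (0.2615)/(1 − 0.2615) = 5.26 × 0.3540 = 1.862 kΩ.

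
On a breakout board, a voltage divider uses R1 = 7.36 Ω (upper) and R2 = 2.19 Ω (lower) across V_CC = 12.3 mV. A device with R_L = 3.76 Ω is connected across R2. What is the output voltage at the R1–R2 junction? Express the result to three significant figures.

V_out ≈ 1.95 mV

R2 ‖ R_L = (2.19 × 3.76)/(2.19 + 3.76) = 1.384 Ω.
Voltage divider with the loaded lower leg: V_out = 12.3 × 1.384/(7.36 + 1.384) = 12.3 × 0.1583 = 1.947 mV.
(Unloaded it would be 2.82 mV; the load pulls it down.)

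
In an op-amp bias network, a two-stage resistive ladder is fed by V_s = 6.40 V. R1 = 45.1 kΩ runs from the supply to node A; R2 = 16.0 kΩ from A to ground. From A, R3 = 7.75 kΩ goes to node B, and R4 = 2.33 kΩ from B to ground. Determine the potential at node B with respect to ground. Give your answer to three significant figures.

V_B ≈ 0.178 V

Looking into the second stage from A: R3 + R4 = 10.08 kΩ appears in parallel with R2.
Effective lower resistance at A: R2 ‖ 10.08 = 6.184 kΩ.
V_A = 6.40 × 6.184/(45.1 + 6.184) = 0.7717 V.
Stage 2 is unloaded, so V_B = V_A · R4/(R3+R4) = 0.7717 × 2.33/10.08 = 0.1784 V.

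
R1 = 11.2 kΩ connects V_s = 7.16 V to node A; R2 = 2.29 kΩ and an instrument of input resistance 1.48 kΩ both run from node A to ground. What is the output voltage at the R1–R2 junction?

V_out ≈ 0.532 V

First combine the lower leg with the load: R2 ‖ R_L = 0.8990 kΩ.
Now apply the divider: V_out = 7.16 × 0.07430 = 0.5320 V.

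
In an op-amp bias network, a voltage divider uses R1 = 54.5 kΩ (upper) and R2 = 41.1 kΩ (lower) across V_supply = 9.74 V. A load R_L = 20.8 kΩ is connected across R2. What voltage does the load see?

V_out ≈ 1.97 V

The load sits in parallel with R2, giving an effective lower resistance R2' = R2·R_L/(R2+R_L) = 13.81 kΩ.
Now apply the divider: V_out = 9.74 × 0.2022 = 1.969 V.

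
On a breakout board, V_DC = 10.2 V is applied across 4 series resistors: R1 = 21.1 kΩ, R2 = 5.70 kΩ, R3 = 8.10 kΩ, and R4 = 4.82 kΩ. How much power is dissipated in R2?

P ≈ 0.376 mW

Series current I = V_DC/ΣR = 10.2/39.72 = 0.2568 mA.
V(R2) = I·R = 1.464 V; P = V·I = 1.464 × 0.2568 = 0.3759 mW.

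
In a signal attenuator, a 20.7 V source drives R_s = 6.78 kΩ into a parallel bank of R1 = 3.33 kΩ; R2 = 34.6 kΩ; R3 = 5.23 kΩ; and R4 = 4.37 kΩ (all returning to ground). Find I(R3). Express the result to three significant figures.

Combine the parallel branches: R_p = (1/3.33 + 1/34.6 + 1/5.23 + 1/4.37)⁻¹ = 1.335 kΩ.
Node voltage V_A = V_in · R_p/(R_s + R_p) = 20.7 × 0.1645 = 3.405 V.
I(R3) = V_A / R3 = 3.405/5.23 = 0.6510 mA.

I ≈ 0.651 mA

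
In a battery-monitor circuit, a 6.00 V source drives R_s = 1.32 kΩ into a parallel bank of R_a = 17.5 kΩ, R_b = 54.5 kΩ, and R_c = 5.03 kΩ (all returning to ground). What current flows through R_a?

Equivalent of the parallel group: R_p = 3.646 kΩ.
Node voltage V_A = V_supply · R_p/(R_s + R_p) = 6.00 × 0.7342 = 4.405 V.
Branch current I = V_A/R_a = 4.405/17.5 = 0.2517 mA.

I ≈ 0.252 mA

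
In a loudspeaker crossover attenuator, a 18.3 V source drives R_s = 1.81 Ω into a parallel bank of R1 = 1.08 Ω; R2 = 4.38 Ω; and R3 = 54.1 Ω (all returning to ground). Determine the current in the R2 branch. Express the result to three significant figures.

Parallel bank: R_p = 1/(1/1.08 + 1/4.38 + 1/54.1) = 0.8527 Ω.
V_A by voltage divider: V_A = 18.3 × 0.8527/(1.81 + 0.8527) = 5.860 V.
Branch current I = V_A/R2 = 5.860/4.38 = 1.338 A.

I ≈ 1.34 A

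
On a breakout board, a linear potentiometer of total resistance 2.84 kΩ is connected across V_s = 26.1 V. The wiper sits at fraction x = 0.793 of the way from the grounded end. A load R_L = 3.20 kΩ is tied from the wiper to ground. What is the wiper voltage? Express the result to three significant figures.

V_out ≈ 18.1 V

Split the track: R_lower = x·R_p = 2.252 kΩ, R_upper = (1−x)·R_p = 0.5879 kΩ.
R_L loads the lower segment: effective lower R = 1.322 kΩ.
V_out = 26.1 × 1.322/(0.5879 + 1.322) = 18.07 V.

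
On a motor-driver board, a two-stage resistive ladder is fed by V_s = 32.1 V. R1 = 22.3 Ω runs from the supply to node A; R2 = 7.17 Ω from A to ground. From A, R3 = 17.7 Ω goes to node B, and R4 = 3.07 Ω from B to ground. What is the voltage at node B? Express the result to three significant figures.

The second stage (R3 + R4 = 20.77 Ω) loads node A in parallel with R2.
Effective lower resistance at A: R2 ‖ 20.77 = 5.330 Ω.
So V_A = 32.1 × 0.1929 = 6.192 V.
Stage 2 is unloaded, so V_B = V_A · R4/(R3+R4) = 6.192 × 3.07/20.77 = 0.9153 V.

V_B ≈ 0.915 V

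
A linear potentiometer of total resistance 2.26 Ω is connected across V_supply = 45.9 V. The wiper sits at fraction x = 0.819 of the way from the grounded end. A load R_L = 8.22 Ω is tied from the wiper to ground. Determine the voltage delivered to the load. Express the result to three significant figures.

The pot divides into 0.4091 Ω above the wiper and 1.851 Ω below.
Lower segment in parallel with the load: 1.851 ‖ 8.22 = 1.511 Ω.
Then V_out = V_supply · 1.511/(0.4091 + 1.511) = 36.12 V.

V_out ≈ 36.1 V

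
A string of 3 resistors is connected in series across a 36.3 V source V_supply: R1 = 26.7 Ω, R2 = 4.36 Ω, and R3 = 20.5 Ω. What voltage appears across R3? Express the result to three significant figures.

Total series resistance ΣR = 26.7 + 4.36 + 20.5 = 51.56 Ω.
By the voltage-divider rule, V = 36.3 × 20.50/51.56 = 14.43 V.

V ≈ 14.4 V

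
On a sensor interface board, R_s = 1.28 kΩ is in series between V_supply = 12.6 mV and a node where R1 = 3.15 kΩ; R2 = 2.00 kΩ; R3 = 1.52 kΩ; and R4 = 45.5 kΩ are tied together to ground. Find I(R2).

I ≈ 2.16 µA

Equivalent of the parallel group: R_p = 0.6679 kΩ.
Node voltage V_A = V_supply · R_p/(R_s + R_p) = 12.6 × 0.3429 = 4.320 mV.
Branch current I = V_A/R2 = 4.320/2.00 = 2.160 µA.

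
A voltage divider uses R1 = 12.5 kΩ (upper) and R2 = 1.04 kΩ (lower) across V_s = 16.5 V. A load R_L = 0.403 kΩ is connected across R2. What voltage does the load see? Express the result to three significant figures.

R2 ‖ R_L = (1.04 × 0.403)/(1.04 + 0.403) = 0.2905 kΩ.
Then V_out = V_s · R2'/(R1 + R2') = 16.5 × 0.2905/12.79 = 0.3747 V.
(Unloaded it would be 1.27 V; the load pulls it down.)

V_out ≈ 0.375 V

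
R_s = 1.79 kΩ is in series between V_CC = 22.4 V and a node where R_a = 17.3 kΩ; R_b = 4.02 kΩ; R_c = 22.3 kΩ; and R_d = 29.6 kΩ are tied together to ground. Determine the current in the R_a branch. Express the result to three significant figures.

I ≈ 0.766 mA

Parallel bank: R_p = 1/(1/17.3 + 1/4.02 + 1/22.3 + 1/29.6) = 2.596 kΩ.
V_A = 22.4 × 2.596/4.386 = 13.26 V.
I(R_a) = V_A / R_a = 13.26/17.3 = 0.7664 mA.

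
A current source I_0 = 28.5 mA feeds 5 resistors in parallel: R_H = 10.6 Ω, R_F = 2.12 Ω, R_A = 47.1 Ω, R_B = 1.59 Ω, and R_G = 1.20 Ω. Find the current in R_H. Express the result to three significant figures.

ΣG = 1/10.6 + 1/2.12 + 1/47.1 + 1/1.59 + 1/1.20 = 2.050.
R_H takes the fraction G_k/ΣG = 0.09434/2.050 = 0.04603, so I = 28.5 × 0.04603 = 1.312 mA.

I ≈ 1.31 mA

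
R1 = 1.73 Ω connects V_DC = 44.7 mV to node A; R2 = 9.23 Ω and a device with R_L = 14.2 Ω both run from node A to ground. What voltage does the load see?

R2 ‖ R_L = (9.23 × 14.2)/(9.23 + 14.2) = 5.594 Ω.
Then V_out = V_DC · R2'/(R1 + R2') = 44.7 × 5.594/7.324 = 34.14 mV.

V_out ≈ 34.1 mV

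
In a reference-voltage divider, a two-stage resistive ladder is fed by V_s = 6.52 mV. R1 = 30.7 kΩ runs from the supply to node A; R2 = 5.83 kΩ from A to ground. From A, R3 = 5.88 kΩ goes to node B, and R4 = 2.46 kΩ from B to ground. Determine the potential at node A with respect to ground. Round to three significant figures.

V_A ≈ 0.655 mV

The second stage (R3 + R4 = 8.340 kΩ) loads node A in parallel with R2.
R2 ‖ (R3+R4) = 3.431 kΩ.
First divider: V_A = V_s · 3.431/(30.7 + 3.431) = 0.6555 mV.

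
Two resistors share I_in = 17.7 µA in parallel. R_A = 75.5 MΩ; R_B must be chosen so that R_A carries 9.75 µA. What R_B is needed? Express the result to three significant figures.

The fraction through R_A equals R_B/(R_A+R_B).
9.75/17.7 = R_B/(R_A + R_B) → R_B = R_A · (0.5508)/(1 − 0.5508) = 75.5 × 1.226 = 92.59 MΩ.

R_B ≈ 92.6 MΩ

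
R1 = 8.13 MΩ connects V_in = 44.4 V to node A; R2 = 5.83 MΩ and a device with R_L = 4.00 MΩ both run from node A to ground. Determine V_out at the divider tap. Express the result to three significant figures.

First combine the lower leg with the load: R2 ‖ R_L = 2.372 MΩ.
Now apply the divider: V_out = 44.4 × 0.2259 = 10.03 V.
(Unloaded it would be 18.5 V; the load pulls it down.)

V_out ≈ 10.0 V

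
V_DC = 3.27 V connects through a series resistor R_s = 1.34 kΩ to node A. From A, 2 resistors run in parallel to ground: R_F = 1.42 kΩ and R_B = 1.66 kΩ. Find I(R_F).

I ≈ 0.837 mA

Equivalent of the parallel group: R_p = 0.7653 kΩ.
V_A = 3.27 × 0.7653/2.105 = 1.189 V.
Branch current I = V_A/R_F = 1.189/1.42 = 0.8371 mA.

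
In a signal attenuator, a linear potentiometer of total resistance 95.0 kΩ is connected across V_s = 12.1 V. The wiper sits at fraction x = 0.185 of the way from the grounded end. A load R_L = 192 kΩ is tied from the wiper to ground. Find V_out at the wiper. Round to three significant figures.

V_out ≈ 2.08 V

The pot divides into 77.42 kΩ above the wiper and 17.57 kΩ below.
Lower segment in parallel with the load: 17.57 ‖ 192 = 16.10 kΩ.
Then V_out = V_s · 16.10/(77.42 + 16.10) = 2.083 V.
(Unloaded: V_out = x·V_s = 2.24 V.)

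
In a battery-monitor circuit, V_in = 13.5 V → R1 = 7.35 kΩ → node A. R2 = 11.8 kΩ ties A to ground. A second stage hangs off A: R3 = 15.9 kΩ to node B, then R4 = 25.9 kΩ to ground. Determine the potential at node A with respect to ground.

Looking into the second stage from A: R3 + R4 = 41.80 kΩ appears in parallel with R2.
R2 ‖ (R3+R4) = 9.202 kΩ.
V_A = 13.5 × 9.202/(7.35 + 9.202) = 7.505 V.

V_A ≈ 7.51 V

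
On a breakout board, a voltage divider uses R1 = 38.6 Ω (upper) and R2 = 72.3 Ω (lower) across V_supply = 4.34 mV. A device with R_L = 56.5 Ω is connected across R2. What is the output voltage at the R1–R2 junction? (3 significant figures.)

V_out ≈ 1.96 mV

The load sits in parallel with R2, giving an effective lower resistance R2' = R2·R_L/(R2+R_L) = 31.72 Ω.
Voltage divider with the loaded lower leg: V_out = 4.34 × 31.72/(38.6 + 31.72) = 4.34 × 0.4510 = 1.958 mV.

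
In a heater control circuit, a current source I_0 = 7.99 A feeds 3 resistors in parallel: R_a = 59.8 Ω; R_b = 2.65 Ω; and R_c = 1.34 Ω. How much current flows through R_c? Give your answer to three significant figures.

I ≈ 5.23 A

Conductances: ΣG = 1/59.8 + 1/2.65 + 1/1.34 = 1.140 (1/Ω).
By the current-divider rule, I = I_0 · G_k/ΣG = 7.99 × 0.6544 = 5.229 A.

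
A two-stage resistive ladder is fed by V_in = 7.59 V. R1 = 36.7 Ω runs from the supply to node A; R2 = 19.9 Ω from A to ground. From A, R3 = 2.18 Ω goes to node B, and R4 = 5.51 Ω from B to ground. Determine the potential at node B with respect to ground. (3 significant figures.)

V_B ≈ 0.714 V

Node A sees R2 in parallel with the series input of stage 2, R3 + R4 = 7.690 Ω.
R2 ‖ (R3+R4) = 5.547 Ω.
First divider: V_A = V_in · 5.547/(36.7 + 5.547) = 0.9965 V.
Stage 2 is unloaded, so V_B = V_A · R4/(R3+R4) = 0.9965 × 5.51/7.690 = 0.7140 V.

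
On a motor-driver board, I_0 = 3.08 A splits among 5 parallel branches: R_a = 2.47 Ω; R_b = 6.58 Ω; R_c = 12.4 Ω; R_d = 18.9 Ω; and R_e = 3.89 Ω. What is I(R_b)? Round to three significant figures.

Conductances: ΣG = 1/2.47 + 1/6.58 + 1/12.4 + 1/18.9 + 1/3.89 = 0.9475 (1/Ω).
Current divider: I(R_b) = I_0 · G_k/ΣG = 3.08 × (0.1520/0.9475) = 3.08 × 0.1604 = 0.4940 A.

I ≈ 0.494 A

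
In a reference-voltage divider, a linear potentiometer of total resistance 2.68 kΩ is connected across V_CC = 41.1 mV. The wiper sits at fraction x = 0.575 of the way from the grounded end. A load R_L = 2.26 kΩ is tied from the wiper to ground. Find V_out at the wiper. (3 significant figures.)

The pot divides into 1.139 kΩ above the wiper and 1.541 kΩ below.
(x·R_p) ‖ R_L = 0.9162 kΩ.
V_out = 41.1 × 0.9162/(1.139 + 0.9162) = 18.32 mV.

V_out ≈ 18.3 mV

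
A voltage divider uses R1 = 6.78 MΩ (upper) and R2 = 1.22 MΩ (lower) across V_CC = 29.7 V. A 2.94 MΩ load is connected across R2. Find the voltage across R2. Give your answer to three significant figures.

First combine the lower leg with the load: R2 ‖ R_L = 0.8622 MΩ.
Now apply the divider: V_out = 29.7 × 0.1128 = 3.351 V.
(Unloaded it would be 4.53 V; the load pulls it down.)

V_out ≈ 3.35 V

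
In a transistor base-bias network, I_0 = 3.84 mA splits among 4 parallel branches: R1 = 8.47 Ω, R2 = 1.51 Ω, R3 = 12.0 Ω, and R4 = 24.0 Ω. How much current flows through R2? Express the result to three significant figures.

Conductances: ΣG = 1/8.47 + 1/1.51 + 1/12.0 + 1/24.0 = 0.9053 (1/Ω).
By the current-divider rule, I = I_0 · G_k/ΣG = 3.84 × 0.7315 = 2.809 mA.

I ≈ 2.81 mA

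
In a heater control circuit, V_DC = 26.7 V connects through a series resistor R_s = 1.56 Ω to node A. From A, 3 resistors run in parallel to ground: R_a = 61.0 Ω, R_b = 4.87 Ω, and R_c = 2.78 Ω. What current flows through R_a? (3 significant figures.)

Equivalent of the parallel group: R_p = 1.720 Ω.
Node voltage V_A = V_DC · R_p/(R_s + R_p) = 26.7 × 0.5244 = 14.00 V.
Branch current I = V_A/R_a = 14.00/61.0 = 0.2295 A.

I ≈ 0.230 A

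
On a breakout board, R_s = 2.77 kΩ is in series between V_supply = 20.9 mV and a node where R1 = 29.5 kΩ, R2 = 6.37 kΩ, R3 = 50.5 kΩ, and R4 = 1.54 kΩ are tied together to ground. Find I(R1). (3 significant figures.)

I ≈ 0.209 µA

Equivalent of the parallel group: R_p = 1.163 kΩ.
Node voltage V_A = V_supply · R_p/(R_s + R_p) = 20.9 × 0.2957 = 6.179 mV.
I(R1) = V_A / R1 = 6.179/29.5 = 0.2095 µA.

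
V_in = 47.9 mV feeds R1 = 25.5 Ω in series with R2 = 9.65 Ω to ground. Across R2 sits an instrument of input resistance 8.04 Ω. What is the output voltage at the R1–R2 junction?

V_out ≈ 7.03 mV

The load sits in parallel with R2, giving an effective lower resistance R2' = R2·R_L/(R2+R_L) = 4.386 Ω.
Now apply the divider: V_out = 47.9 × 0.1468 = 7.030 mV.
(Unloaded it would be 13.2 mV; the load pulls it down.)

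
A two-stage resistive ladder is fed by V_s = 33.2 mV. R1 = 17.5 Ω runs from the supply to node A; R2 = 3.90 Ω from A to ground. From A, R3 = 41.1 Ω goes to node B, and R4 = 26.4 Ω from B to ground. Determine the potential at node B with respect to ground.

The second stage (R3 + R4 = 67.50 Ω) loads node A in parallel with R2.
Effective lower resistance at A: R2 ‖ 67.50 = 3.687 Ω.
V_A = 33.2 × 3.687/(17.5 + 3.687) = 5.777 mV.
V_B = V_A × 0.3911 = 2.260 mV.

V_B ≈ 2.26 mV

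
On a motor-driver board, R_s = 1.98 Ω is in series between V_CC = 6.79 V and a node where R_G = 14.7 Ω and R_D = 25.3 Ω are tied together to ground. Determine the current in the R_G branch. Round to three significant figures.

I ≈ 0.381 A

Combine the parallel branches: R_p = (1/14.7 + 1/25.3)⁻¹ = 9.298 Ω.
Node voltage V_A = V_CC · R_p/(R_s + R_p) = 6.79 × 0.8244 = 5.598 V.
I(R_G) = V_A / R_G = 5.598/14.7 = 0.3808 A.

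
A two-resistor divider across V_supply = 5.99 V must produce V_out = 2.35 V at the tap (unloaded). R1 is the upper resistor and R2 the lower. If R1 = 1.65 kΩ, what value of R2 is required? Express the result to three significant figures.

R2 ≈ 1.07 kΩ

The divider ratio is R2/(R1+R2) = 2.35/5.99 = 0.3923.
Rearranging, R2 = R1·k/(1−k) = 1.65 × 0.6456 = 1.065 kΩ.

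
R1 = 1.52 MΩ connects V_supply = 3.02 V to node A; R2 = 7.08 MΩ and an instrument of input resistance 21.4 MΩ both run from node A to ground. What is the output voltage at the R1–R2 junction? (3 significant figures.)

V_out ≈ 2.35 V

First combine the lower leg with the load: R2 ‖ R_L = 5.320 MΩ.
Voltage divider with the loaded lower leg: V_out = 3.02 × 5.320/(1.52 + 5.320) = 3.02 × 0.7778 = 2.349 V.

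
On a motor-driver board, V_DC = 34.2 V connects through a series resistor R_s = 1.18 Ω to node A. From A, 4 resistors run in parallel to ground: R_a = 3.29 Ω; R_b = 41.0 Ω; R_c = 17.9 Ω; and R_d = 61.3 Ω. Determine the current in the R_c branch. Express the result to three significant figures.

I ≈ 1.30 A

Equivalent of the parallel group: R_p = 2.497 Ω.
V_A by voltage divider: V_A = 34.2 × 2.497/(1.18 + 2.497) = 23.22 V.
I(R_c) = V_A / R_c = 23.22/17.9 = 1.297 A.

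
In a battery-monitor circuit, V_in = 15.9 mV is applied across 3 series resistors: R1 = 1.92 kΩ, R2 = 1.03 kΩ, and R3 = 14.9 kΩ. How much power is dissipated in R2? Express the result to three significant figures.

P ≈ 0.817 nW

The common current is I = 15.9/17.85 = 0.8908 µA.
V(R2) = I·R = 0.9175 mV; P = V·I = 0.9175 × 0.8908 = 0.8173 nW.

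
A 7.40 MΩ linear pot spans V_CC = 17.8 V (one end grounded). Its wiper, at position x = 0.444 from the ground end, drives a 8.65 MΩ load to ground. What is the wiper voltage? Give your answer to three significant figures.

Split the track: R_lower = x·R_p = 3.286 MΩ, R_upper = (1−x)·R_p = 4.114 MΩ.
Lower segment in parallel with the load: 3.286 ‖ 8.65 = 2.381 MΩ.
V_out = 17.8 × 2.381/(4.114 + 2.381) = 6.525 V.

V_out ≈ 6.53 V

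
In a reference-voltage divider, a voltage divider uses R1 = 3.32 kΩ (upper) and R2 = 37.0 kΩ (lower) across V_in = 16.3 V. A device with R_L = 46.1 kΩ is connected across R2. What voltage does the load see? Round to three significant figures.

V_out ≈ 14.0 V

R2 ‖ R_L = (37.0 × 46.1)/(37.0 + 46.1) = 20.53 kΩ.
Now apply the divider: V_out = 16.3 × 0.8608 = 14.03 V.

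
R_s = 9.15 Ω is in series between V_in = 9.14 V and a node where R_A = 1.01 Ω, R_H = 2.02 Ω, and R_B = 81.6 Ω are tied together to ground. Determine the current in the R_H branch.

Combine the parallel branches: R_p = (1/1.01 + 1/2.02 + 1/81.6)⁻¹ = 0.6678 Ω.
Node voltage V_A = V_in · R_p/(R_s + R_p) = 9.14 × 0.06802 = 0.6217 V.
Branch current I = V_A/R_H = 0.6217/2.02 = 0.3078 A.

I ≈ 0.308 A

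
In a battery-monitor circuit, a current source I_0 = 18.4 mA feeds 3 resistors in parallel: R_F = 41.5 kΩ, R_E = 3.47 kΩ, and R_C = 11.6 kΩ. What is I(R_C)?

I ≈ 3.98 mA

Conductances: ΣG = 1/41.5 + 1/3.47 + 1/11.6 = 0.3985 (1/kΩ).
By the current-divider rule, I = I_0 · G_k/ΣG = 18.4 × 0.2163 = 3.981 mA.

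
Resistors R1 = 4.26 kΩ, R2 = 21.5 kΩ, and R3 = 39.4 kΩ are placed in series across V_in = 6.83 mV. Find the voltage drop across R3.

ΣR = 4.26 + 21.5 + 39.4 = 65.16 kΩ.
Voltage divider: V = V_in · (39.40 / 65.16) = 6.83 × 0.6047 = 4.130 mV.

V ≈ 4.13 mV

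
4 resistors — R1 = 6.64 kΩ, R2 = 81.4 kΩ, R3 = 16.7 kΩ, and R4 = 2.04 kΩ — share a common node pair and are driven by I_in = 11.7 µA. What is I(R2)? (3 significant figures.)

I ≈ 0.202 µA

ΣG = 1/6.64 + 1/81.4 + 1/16.7 + 1/2.04 = 0.7130.
R2 takes the fraction G_k/ΣG = 0.01229/0.7130 = 0.01723, so I = 11.7 × 0.01723 = 0.2016 µA.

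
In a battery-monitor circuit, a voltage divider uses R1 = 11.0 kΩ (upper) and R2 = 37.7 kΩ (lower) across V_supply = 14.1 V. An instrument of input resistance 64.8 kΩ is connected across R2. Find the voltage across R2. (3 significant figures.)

The load sits in parallel with R2, giving an effective lower resistance R2' = R2·R_L/(R2+R_L) = 23.83 kΩ.
Voltage divider with the loaded lower leg: V_out = 14.1 × 23.83/(11.0 + 23.83) = 14.1 × 0.6842 = 9.647 V.

V_out ≈ 9.65 V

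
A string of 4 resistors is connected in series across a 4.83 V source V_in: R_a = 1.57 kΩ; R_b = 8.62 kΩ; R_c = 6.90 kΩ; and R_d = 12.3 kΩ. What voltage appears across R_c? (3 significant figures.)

ΣR = 1.57 + 8.62 + 6.90 + 12.3 = 29.39 kΩ.
V = V_in · R/ΣR = 4.83 × 0.2348 = 1.134 V.

V ≈ 1.13 V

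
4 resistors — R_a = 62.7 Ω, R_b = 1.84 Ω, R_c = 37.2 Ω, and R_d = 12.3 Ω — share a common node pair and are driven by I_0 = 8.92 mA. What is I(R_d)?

I ≈ 1.09 mA

ΣG = 1/62.7 + 1/1.84 + 1/37.2 + 1/12.3 = 0.6676.
By the current-divider rule, I = I_0 · G_k/ΣG = 8.92 × 0.1218 = 1.086 mA.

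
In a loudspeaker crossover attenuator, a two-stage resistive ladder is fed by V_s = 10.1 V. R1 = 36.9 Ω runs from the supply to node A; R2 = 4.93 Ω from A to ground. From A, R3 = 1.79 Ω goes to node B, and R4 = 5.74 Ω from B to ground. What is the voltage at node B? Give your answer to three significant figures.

Looking into the second stage from A: R3 + R4 = 7.530 Ω appears in parallel with R2.
Effective lower resistance at A: R2 ‖ 7.530 = 2.979 Ω.
So V_A = 10.1 × 0.07471 = 0.7546 V.
Then the unloaded second divider: V_B = V_A × R4/(R3+R4) = 0.7546 × 0.7623 = 0.5752 V.

V_B ≈ 0.575 V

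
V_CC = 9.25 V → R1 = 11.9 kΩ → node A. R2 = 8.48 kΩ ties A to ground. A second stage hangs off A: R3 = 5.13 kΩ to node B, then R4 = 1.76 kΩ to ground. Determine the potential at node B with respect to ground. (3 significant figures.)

The second stage (R3 + R4 = 6.890 kΩ) loads node A in parallel with R2.
Effective lower resistance at A: R2 ‖ 6.890 = 3.801 kΩ.
First divider: V_A = V_CC · 3.801/(11.9 + 3.801) = 2.239 V.
V_B = V_A × 0.2554 = 0.5721 V.

V_B ≈ 0.572 V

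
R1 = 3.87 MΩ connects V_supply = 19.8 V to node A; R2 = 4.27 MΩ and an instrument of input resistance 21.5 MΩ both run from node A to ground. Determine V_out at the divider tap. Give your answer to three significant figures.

V_out ≈ 9.49 V

The load sits in parallel with R2, giving an effective lower resistance R2' = R2·R_L/(R2+R_L) = 3.562 MΩ.
Then V_out = V_supply · R2'/(R1 + R2') = 19.8 × 3.562/7.432 = 9.490 V.
(Unloaded it would be 10.4 V; the load pulls it down.)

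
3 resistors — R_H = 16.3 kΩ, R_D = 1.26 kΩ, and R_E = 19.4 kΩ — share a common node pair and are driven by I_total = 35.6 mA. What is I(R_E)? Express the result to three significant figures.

Conductances: ΣG = 1/16.3 + 1/1.26 + 1/19.4 = 0.9065 (1/kΩ).
Current divider: I(R_E) = I_total · G_k/ΣG = 35.6 × (0.05155/0.9065) = 35.6 × 0.05686 = 2.024 mA.

I ≈ 2.02 mA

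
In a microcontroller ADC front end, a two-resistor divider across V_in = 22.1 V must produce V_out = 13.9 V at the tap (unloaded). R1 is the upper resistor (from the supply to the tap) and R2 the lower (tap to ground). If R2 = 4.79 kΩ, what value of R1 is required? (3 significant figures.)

R1 ≈ 2.83 kΩ

Required fraction k = V_out/V_in = 0.6290.
Rearranging, R1 = R2·(1−k)/k = 4.79 × 0.5899 = 2.826 kΩ.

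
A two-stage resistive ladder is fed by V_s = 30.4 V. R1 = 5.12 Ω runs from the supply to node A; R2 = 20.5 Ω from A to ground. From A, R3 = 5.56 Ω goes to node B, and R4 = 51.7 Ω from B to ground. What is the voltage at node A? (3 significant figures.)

The second stage (R3 + R4 = 57.26 Ω) loads node A in parallel with R2.
Effective lower resistance at A: R2 ‖ 57.26 = 15.10 Ω.
V_A = 30.4 × 15.10/(5.12 + 15.10) = 22.70 V.

V_A ≈ 22.7 V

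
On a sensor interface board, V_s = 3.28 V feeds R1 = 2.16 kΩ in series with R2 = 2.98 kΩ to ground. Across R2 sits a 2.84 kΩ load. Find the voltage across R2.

V_out ≈ 1.32 V

R2 ‖ R_L = (2.98 × 2.84)/(2.98 + 2.84) = 1.454 kΩ.
Now apply the divider: V_out = 3.28 × 0.4024 = 1.320 V.
(Unloaded it would be 1.90 V; the load pulls it down.)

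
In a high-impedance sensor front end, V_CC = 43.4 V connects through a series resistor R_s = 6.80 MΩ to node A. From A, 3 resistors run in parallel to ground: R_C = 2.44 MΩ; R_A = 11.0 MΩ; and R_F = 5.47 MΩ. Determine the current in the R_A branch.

Combine the parallel branches: R_p = (1/2.44 + 1/11.0 + 1/5.47)⁻¹ = 1.463 MΩ.
V_A = 43.4 × 1.463/8.263 = 7.684 V.
Branch current I = V_A/R_A = 7.684/11.0 = 0.6985 µA.

I ≈ 0.699 µA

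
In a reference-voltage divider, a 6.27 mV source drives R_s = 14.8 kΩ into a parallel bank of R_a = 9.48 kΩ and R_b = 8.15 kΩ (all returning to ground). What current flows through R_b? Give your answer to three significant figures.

I ≈ 0.176 µA

Combine the parallel branches: R_p = (1/9.48 + 1/8.15)⁻¹ = 4.382 kΩ.
V_A by voltage divider: V_A = 6.27 × 4.382/(14.8 + 4.382) = 1.432 mV.
Branch current I = V_A/R_b = 1.432/8.15 = 0.1758 µA.
(Check via current divider: I_total = 0.3269 µA; share G_k/ΣG = 0.5377 → same result.)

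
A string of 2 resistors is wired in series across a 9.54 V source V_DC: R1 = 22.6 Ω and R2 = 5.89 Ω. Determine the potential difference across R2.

V ≈ 1.97 V

ΣR = 22.6 + 5.89 = 28.49 Ω.
By the voltage-divider rule, V = 9.54 × 5.890/28.49 = 1.972 V.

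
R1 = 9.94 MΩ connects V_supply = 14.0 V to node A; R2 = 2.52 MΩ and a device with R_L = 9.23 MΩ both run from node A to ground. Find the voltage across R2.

V_out ≈ 2.33 V

The load sits in parallel with R2, giving an effective lower resistance R2' = R2·R_L/(R2+R_L) = 1.980 MΩ.
Then V_out = V_supply · R2'/(R1 + R2') = 14.0 × 1.980/11.92 = 2.325 V.
(Unloaded it would be 2.83 V; the load pulls it down.)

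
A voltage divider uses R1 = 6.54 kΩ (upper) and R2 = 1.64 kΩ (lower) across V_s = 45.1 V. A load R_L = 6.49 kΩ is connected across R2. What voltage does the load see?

First combine the lower leg with the load: R2 ‖ R_L = 1.309 kΩ.
Then V_out = V_s · R2'/(R1 + R2') = 45.1 × 1.309/7.849 = 7.522 V.

V_out ≈ 7.52 V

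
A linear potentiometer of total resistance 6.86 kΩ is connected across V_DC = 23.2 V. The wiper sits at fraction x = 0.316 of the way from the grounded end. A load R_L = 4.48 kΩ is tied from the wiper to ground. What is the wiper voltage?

V_out ≈ 5.51 V

Lower segment x·R_p = 2.168 kΩ; upper segment (1−x)·R_p = 4.692 kΩ.
(x·R_p) ‖ R_L = 1.461 kΩ.
V_out = 23.2 × 1.461/(4.692 + 1.461) = 5.508 V.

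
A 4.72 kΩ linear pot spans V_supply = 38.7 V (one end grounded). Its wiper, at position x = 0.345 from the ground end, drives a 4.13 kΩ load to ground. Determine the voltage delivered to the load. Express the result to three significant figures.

V_out ≈ 10.6 V

Lower segment x·R_p = 1.628 kΩ; upper segment (1−x)·R_p = 3.092 kΩ.
R_L loads the lower segment: effective lower R = 1.168 kΩ.
V_out = 38.7 × 1.168/(3.092 + 1.168) = 10.61 V.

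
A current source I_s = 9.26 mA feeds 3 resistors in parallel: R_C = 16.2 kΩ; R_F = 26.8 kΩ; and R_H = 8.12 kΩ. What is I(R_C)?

I ≈ 2.57 mA

Conductances: ΣG = 1/16.2 + 1/26.8 + 1/8.12 = 0.2222 (1/kΩ).
Current divider: I(R_C) = I_s · G_k/ΣG = 9.26 × (0.06173/0.2222) = 9.26 × 0.2778 = 2.573 mA.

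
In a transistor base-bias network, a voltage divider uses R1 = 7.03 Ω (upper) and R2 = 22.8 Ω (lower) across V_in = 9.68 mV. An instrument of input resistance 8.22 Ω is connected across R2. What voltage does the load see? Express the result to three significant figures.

R2 ‖ R_L = (22.8 × 8.22)/(22.8 + 8.22) = 6.042 Ω.
Now apply the divider: V_out = 9.68 × 0.4622 = 4.474 mV.

V_out ≈ 4.47 mV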